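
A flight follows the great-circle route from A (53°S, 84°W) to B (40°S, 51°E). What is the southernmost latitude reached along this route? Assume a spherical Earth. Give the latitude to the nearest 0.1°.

≈ 70.6°S

The great circle lies in the plane with unit normal n̂ = (p₁ × p₂)/|p₁ × p₂|.
Here n̂_z ≈ +0.332; the vertex latitude is φ_max = arccos|n̂_z| ≈ 70.6°.
Check via Clairaut: cos φ_max = |cos φ₁| · sin C = cos(53.0°)·sin(146.5°) ≈ 0.332, again giving ≈ 70.6°.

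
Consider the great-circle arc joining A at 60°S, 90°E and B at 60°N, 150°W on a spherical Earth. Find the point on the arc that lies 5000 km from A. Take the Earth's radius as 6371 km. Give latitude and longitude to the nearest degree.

≈ 27°S, 135°E

Write both endpoints as unit vectors p₁, p₂ with components (cos φ cos λ, cos φ sin λ, sin φ).
The central angle between the endpoints is δ = arccos(p₁·p₂) ≈ 2.636 rad (151.0°). The total great-circle distance is δ·R ≈ 2.636 × 6371 ≈ 16795 km, so the target fraction is f = 5000/16795 ≈ 0.298.
Interpolate at f ≈ 0.298 with slerp weights a = sin((1−f)δ)/sin δ ≈ 1.985, b = sin(fδ)/sin δ ≈ 1.460.
p = a·p₁ + b·p₂ ≈ (-0.632, 0.627, -0.455); φ = arcsin(p_z) ≈ -27.05°, λ = atan2(p_y, p_x) ≈ 135.21°.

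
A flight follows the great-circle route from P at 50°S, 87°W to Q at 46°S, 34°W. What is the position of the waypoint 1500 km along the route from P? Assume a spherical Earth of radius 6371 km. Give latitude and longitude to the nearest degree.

≈ 51°S, 66°W

Convert each endpoint to a unit vector on the sphere (x = cos φ cos λ, y = cos φ sin λ, z = sin φ).
The central angle between the endpoints is δ = arccos(p₁·p₂) ≈ 0.610 rad (34.9°). The total great-circle distance is δ·R ≈ 0.610 × 6371 ≈ 3885 km, so the target fraction is f = 1500/3885 ≈ 0.386.
Interpolate at f ≈ 0.386 with slerp weights a = sin((1−f)δ)/sin δ ≈ 0.639, b = sin(fδ)/sin δ ≈ 0.407.
p = a·p₁ + b·p₂ ≈ (0.256, -0.568, -0.782); φ = arcsin(p_z) ≈ -51.46°, λ = atan2(p_y, p_x) ≈ -65.74°.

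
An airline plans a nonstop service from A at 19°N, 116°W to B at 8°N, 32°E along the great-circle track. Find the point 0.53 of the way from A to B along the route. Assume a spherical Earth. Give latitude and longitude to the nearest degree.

≈ 40°N, 32°W

Write both endpoints as unit vectors p₁, p₂ with components (cos φ cos λ, cos φ sin λ, sin φ).
The central angle between the endpoints is δ = arccos(p₁·p₂) ≈ 2.417 rad (138.5°).
Interpolate at f = 0.53 with slerp weights a = sin((1−f)δ)/sin δ ≈ 1.368, b = sin(fδ)/sin δ ≈ 1.446.
p = a·p₁ + b·p₂ ≈ (0.647, -0.404, 0.647); φ = arcsin(p_z) ≈ 40.29°, λ = atan2(p_y, p_x) ≈ -31.99°.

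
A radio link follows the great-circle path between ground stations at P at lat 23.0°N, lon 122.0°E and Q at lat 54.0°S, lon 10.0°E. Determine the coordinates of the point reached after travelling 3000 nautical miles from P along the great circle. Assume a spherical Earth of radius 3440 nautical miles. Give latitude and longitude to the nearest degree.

≈ lat 17°S, lon 91°E

The haversine formula gives a central angle δ ≈ 2.116 rad (121.3°) between the endpoints. The total great-circle distance is δ·R ≈ 2.116 × 3440 ≈ 7280 nmi, so the target fraction is f = 3000/7280 ≈ 0.412.
Interpolate at f ≈ 0.412 with slerp weights a = sin((1−f)δ)/sin δ ≈ 1.108, b = sin(fδ)/sin δ ≈ 0.896.
p = a·p₁ + b·p₂ ≈ (-0.022, 0.956, -0.292); φ = arcsin(p_z) ≈ -16.96°, λ = atan2(p_y, p_x) ≈ 91.32°.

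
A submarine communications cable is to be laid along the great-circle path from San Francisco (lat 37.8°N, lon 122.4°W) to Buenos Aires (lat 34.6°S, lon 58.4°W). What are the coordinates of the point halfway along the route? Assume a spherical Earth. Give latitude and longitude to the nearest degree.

≈ lat 2°N, lon 90°W

From cos δ = sin φ₁ sin φ₂ + cos φ₁ cos φ₂ cos Δλ, the central angle is δ ≈ 1.634 rad (93.6°).
Interpolate at f = 1/2 with slerp weights a = sin((1−f)δ)/sin δ ≈ 0.730, b = sin(fδ)/sin δ ≈ 0.730.
p = a·p₁ + b·p₂ ≈ (0.006, -0.999, 0.033); φ = arcsin(p_z) ≈ 1.89°, λ = atan2(p_y, p_x) ≈ -89.67°.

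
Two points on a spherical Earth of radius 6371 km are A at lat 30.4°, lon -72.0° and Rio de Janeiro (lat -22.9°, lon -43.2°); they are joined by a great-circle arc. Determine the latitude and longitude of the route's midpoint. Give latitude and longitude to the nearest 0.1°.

≈ lat 3.9°, lon -57.1°

The haversine formula gives a central angle δ ≈ 1.048 rad (60.0°) between the endpoints.
Interpolate at f = 1/2 with slerp weights a = sin((1−f)δ)/sin δ ≈ 0.577, b = sin(fδ)/sin δ ≈ 0.577.
p = a·p₁ + b·p₂ ≈ (0.542, -0.838, 0.068); φ = arcsin(p_z) ≈ 3.87°, λ = atan2(p_y, p_x) ≈ -57.12°.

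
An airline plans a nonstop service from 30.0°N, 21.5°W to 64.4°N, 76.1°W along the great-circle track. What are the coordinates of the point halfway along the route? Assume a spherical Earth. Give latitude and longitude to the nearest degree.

Convert each endpoint to a unit vector on the sphere (x = cos φ cos λ, y = cos φ sin λ, z = sin φ).
The central angle between the endpoints is δ = arccos(p₁·p₂) ≈ 0.840 rad (48.1°).
Interpolate at f = 1/2 with slerp weights a = sin((1−f)δ)/sin δ ≈ 0.548, b = sin(fδ)/sin δ ≈ 0.548.
p = a·p₁ + b·p₂ ≈ (0.498, -0.403, 0.768); φ = arcsin(p_z) ≈ 50.14°, λ = atan2(p_y, p_x) ≈ -39.01°.

≈ 50°N, 39°W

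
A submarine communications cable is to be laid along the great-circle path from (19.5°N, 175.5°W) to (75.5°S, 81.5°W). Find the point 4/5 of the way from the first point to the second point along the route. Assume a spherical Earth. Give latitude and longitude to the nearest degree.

≈ (64°S, 139°W)

Convert each endpoint to a unit vector on the sphere (x = cos φ cos λ, y = cos φ sin λ, z = sin φ).
The central angle between the endpoints is δ = arccos(p₁·p₂) ≈ 1.917 rad (109.9°).
Interpolate at f = 4/5 with slerp weights a = sin((1−f)δ)/sin δ ≈ 0.398, b = sin(fδ)/sin δ ≈ 1.062.
p = a·p₁ + b·p₂ ≈ (-0.334, -0.293, -0.896); φ = arcsin(p_z) ≈ -63.62°, λ = atan2(p_y, p_x) ≈ -138.83°.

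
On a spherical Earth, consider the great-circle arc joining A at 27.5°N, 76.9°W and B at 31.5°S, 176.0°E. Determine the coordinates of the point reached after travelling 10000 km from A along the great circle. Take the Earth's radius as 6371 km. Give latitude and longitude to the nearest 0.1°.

Write both endpoints as unit vectors p₁, p₂ with components (cos φ cos λ, cos φ sin λ, sin φ).
The central angle between the endpoints is δ = arccos(p₁·p₂) ≈ 2.053 rad (117.6°). The total great-circle distance is δ·R ≈ 2.053 × 6371 ≈ 13079 km, so the target fraction is f = 10000/13079 ≈ 0.765.
Interpolate at f ≈ 0.765 with slerp weights a = sin((1−f)δ)/sin δ ≈ 0.524, b = sin(fδ)/sin δ ≈ 1.129.
p = a·p₁ + b·p₂ ≈ (-0.855, -0.386, -0.348); φ = arcsin(p_z) ≈ -20.34°, λ = atan2(p_y, p_x) ≈ -155.69°.

≈ 20.3°S, 155.7°W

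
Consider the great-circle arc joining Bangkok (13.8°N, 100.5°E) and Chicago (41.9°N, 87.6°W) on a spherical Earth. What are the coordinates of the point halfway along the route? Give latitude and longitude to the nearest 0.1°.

Write both endpoints as unit vectors p₁, p₂ with components (cos φ cos λ, cos φ sin λ, sin φ).
The central angle between the endpoints is δ = arccos(p₁·p₂) ≈ 2.161 rad (123.8°).
Interpolate at f = 1/2 with slerp weights a = sin((1−f)δ)/sin δ ≈ 1.062, b = sin(fδ)/sin δ ≈ 1.062.
p = a·p₁ + b·p₂ ≈ (-0.155, 0.224, 0.962); φ = arcsin(p_z) ≈ 74.19°, λ = atan2(p_y, p_x) ≈ 124.62°.

≈ 74.2°N, 124.6°E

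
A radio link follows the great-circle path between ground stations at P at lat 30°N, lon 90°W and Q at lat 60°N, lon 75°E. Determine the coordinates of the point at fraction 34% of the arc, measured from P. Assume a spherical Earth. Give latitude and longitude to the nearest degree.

Convert each endpoint to a unit vector on the sphere (x = cos φ cos λ, y = cos φ sin λ, z = sin φ).
The central angle between the endpoints is δ = arccos(p₁·p₂) ≈ 1.556 rad (89.2°).
Interpolate at f = 0.34 with slerp weights a = sin((1−f)δ)/sin δ ≈ 0.856, b = sin(fδ)/sin δ ≈ 0.505.
p = a·p₁ + b·p₂ ≈ (0.065, -0.497, 0.865); φ = arcsin(p_z) ≈ 59.89°, λ = atan2(p_y, p_x) ≈ -82.52°.

≈ lat 60°N, lon 83°W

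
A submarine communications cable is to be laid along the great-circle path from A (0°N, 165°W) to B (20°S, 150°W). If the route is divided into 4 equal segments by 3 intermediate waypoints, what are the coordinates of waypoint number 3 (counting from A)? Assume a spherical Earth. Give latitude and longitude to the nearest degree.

From cos δ = sin φ₁ sin φ₂ + cos φ₁ cos φ₂ cos Δλ, the central angle is δ ≈ 0.433 rad (24.8°).
Interpolate at f = 3/4 with slerp weights a = sin((1−f)δ)/sin δ ≈ 0.257, b = sin(fδ)/sin δ ≈ 0.760.
p = a·p₁ + b·p₂ ≈ (-0.868, -0.424, -0.260); φ = arcsin(p_z) ≈ -15.07°, λ = atan2(p_y, p_x) ≈ -153.96°.

≈ (15°S, 154°W)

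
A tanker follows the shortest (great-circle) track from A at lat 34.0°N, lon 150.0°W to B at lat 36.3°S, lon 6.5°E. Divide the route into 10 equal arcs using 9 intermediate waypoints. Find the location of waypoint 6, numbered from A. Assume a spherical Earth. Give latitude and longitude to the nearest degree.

≈ lat 15°S, lon 62°W

From cos δ = sin φ₁ sin φ₂ + cos φ₁ cos φ₂ cos Δλ, the central angle is δ ≈ 2.805 rad (160.7°).
Interpolate at f = 6/10 with slerp weights a = sin((1−f)δ)/sin δ ≈ 2.725, b = sin(fδ)/sin δ ≈ 3.006.
p = a·p₁ + b·p₂ ≈ (0.450, -0.855, -0.256); φ = arcsin(p_z) ≈ -14.81°, λ = atan2(p_y, p_x) ≈ -62.23°.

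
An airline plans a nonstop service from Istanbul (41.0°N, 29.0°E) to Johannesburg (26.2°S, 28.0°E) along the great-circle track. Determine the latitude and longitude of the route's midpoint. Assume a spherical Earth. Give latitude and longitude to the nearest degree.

Convert each endpoint to a unit vector on the sphere (x = cos φ cos λ, y = cos φ sin λ, z = sin φ).
The central angle between the endpoints is δ = arccos(p₁·p₂) ≈ 1.173 rad (67.2°).
Interpolate at f = 1/2 with slerp weights a = sin((1−f)δ)/sin δ ≈ 0.600, b = sin(fδ)/sin δ ≈ 0.600.
p = a·p₁ + b·p₂ ≈ (0.872, 0.473, 0.129); φ = arcsin(p_z) ≈ 7.40°, λ = atan2(p_y, p_x) ≈ 28.46°.

≈ (7°N, 28°E)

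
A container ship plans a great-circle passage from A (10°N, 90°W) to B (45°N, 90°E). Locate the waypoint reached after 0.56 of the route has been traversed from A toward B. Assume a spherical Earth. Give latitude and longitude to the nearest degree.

Convert each endpoint to a unit vector on the sphere (x = cos φ cos λ, y = cos φ sin λ, z = sin φ).
The central angle between the endpoints is δ = arccos(p₁·p₂) ≈ 2.182 rad (125.0°).
Interpolate at f = 0.56 with slerp weights a = sin((1−f)δ)/sin δ ≈ 1.000, b = sin(fδ)/sin δ ≈ 1.147.
p = a·p₁ + b·p₂ ≈ (0.000, -0.174, 0.985); φ = arcsin(p_z) ≈ 80.00°, λ = atan2(p_y, p_x) ≈ -90.00°.

≈ (80°N, 90°W)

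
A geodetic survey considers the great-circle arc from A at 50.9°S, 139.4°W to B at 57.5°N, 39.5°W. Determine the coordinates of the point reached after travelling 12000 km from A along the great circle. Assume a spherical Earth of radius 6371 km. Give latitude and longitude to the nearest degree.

≈ 39°N, 71°W

Convert each endpoint to a unit vector on the sphere (x = cos φ cos λ, y = cos φ sin λ, z = sin φ).
The central angle between the endpoints is δ = arccos(p₁·p₂) ≈ 2.364 rad (135.5°). The total great-circle distance is δ·R ≈ 2.364 × 6371 ≈ 15063 km, so the target fraction is f = 12000/15063 ≈ 0.797.
Interpolate at f ≈ 0.797 with slerp weights a = sin((1−f)δ)/sin δ ≈ 0.659, b = sin(fδ)/sin δ ≈ 1.357.
p = a·p₁ + b·p₂ ≈ (0.247, -0.734, 0.633); φ = arcsin(p_z) ≈ 39.24°, λ = atan2(p_y, p_x) ≈ -71.42°.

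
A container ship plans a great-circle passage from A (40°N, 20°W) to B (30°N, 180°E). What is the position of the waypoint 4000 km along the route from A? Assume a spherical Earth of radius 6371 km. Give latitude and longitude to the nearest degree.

Write both endpoints as unit vectors p₁, p₂ with components (cos φ cos λ, cos φ sin λ, sin φ).
The central angle between the endpoints is δ = arccos(p₁·p₂) ≈ 1.878 rad (107.6°). The total great-circle distance is δ·R ≈ 1.878 × 6371 ≈ 11962 km, so the target fraction is f = 4000/11962 ≈ 0.334.
Interpolate at f ≈ 0.334 with slerp weights a = sin((1−f)δ)/sin δ ≈ 0.995, b = sin(fδ)/sin δ ≈ 0.616.
p = a·p₁ + b·p₂ ≈ (0.183, -0.261, 0.948); φ = arcsin(p_z) ≈ 71.43°, λ = atan2(p_y, p_x) ≈ -54.96°.

≈ (71°N, 55°W)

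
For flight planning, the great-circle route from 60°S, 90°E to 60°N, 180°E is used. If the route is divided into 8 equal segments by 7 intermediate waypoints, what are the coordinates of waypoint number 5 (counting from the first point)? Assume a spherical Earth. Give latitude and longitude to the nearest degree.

≈ 16°N, 142°E

Write both endpoints as unit vectors p₁, p₂ with components (cos φ cos λ, cos φ sin λ, sin φ).
The central angle between the endpoints is δ = arccos(p₁·p₂) ≈ 2.419 rad (138.6°).
Interpolate at f = 5/8 with slerp weights a = sin((1−f)δ)/sin δ ≈ 1.191, b = sin(fδ)/sin δ ≈ 1.509.
p = a·p₁ + b·p₂ ≈ (-0.755, 0.595, 0.276); φ = arcsin(p_z) ≈ 16.00°, λ = atan2(p_y, p_x) ≈ 141.72°.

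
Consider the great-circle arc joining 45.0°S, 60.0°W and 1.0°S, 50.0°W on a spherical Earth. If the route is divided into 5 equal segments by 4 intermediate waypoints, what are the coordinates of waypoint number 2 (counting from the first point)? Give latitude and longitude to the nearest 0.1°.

≈ 27.5°S, 55.1°W

Convert each endpoint to a unit vector on the sphere (x = cos φ cos λ, y = cos φ sin λ, z = sin φ).
The central angle between the endpoints is δ = arccos(p₁·p₂) ≈ 0.783 rad (44.9°).
Interpolate at f = 2/5 with slerp weights a = sin((1−f)δ)/sin δ ≈ 0.642, b = sin(fδ)/sin δ ≈ 0.437.
p = a·p₁ + b·p₂ ≈ (0.508, -0.728, -0.461); φ = arcsin(p_z) ≈ -27.48°, λ = atan2(p_y, p_x) ≈ -55.10°.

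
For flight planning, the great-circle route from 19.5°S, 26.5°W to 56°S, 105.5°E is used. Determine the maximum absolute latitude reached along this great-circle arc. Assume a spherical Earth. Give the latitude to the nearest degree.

The great circle lies in the plane with unit normal n̂ = (p₁ × p₂)/|p₁ × p₂|.
Here n̂_z ≈ +0.393; the vertex latitude is φ_max = arccos|n̂_z| ≈ 66.9°.
Check via Clairaut: cos φ_max = |cos φ₁| · sin C = cos(19.5°)·sin(155.4°) ≈ 0.393, again giving ≈ 66.9°.

≈ 67°S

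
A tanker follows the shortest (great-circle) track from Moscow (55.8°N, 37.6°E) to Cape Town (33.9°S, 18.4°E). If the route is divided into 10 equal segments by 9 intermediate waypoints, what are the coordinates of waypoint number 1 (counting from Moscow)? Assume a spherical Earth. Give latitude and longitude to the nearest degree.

Convert each endpoint to a unit vector on the sphere (x = cos φ cos λ, y = cos φ sin λ, z = sin φ).
The central angle between the endpoints is δ = arccos(p₁·p₂) ≈ 1.592 rad (91.2°).
Interpolate at f = 1/10 with slerp weights a = sin((1−f)δ)/sin δ ≈ 0.991, b = sin(fδ)/sin δ ≈ 0.159.
p = a·p₁ + b·p₂ ≈ (0.566, 0.381, 0.731); φ = arcsin(p_z) ≈ 46.96°, λ = atan2(p_y, p_x) ≈ 33.96°.

≈ 47°N, 34°E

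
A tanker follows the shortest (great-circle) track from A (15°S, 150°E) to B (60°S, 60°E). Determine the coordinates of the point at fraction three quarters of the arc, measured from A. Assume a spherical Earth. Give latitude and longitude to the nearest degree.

Write both endpoints as unit vectors p₁, p₂ with components (cos φ cos λ, cos φ sin λ, sin φ).
The central angle between the endpoints is δ = arccos(p₁·p₂) ≈ 1.345 rad (77.0°).
Interpolate at f = 3/4 with slerp weights a = sin((1−f)δ)/sin δ ≈ 0.338, b = sin(fδ)/sin δ ≈ 0.868.
p = a·p₁ + b·p₂ ≈ (-0.066, 0.539, -0.839); φ = arcsin(p_z) ≈ -57.08°, λ = atan2(p_y, p_x) ≈ 96.99°.

≈ (57°S, 97°E)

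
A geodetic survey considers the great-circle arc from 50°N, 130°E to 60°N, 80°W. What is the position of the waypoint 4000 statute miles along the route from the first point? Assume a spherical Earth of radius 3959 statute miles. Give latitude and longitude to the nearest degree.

≈ 69°N, 89°W

From cos δ = sin φ₁ sin φ₂ + cos φ₁ cos φ₂ cos Δλ, the central angle is δ ≈ 1.176 rad (67.4°). The total great-circle distance is δ·R ≈ 1.176 × 3959 ≈ 4654 mi, so the target fraction is f = 4000/4654 ≈ 0.860.
Interpolate at f ≈ 0.860 with slerp weights a = sin((1−f)δ)/sin δ ≈ 0.178, b = sin(fδ)/sin δ ≈ 0.918.
p = a·p₁ + b·p₂ ≈ (0.006, -0.364, 0.931); φ = arcsin(p_z) ≈ 68.64°, λ = atan2(p_y, p_x) ≈ -89.04°.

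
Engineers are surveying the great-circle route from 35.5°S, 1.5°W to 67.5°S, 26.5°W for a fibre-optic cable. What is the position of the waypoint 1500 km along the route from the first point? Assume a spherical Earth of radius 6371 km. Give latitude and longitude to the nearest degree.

≈ 48°S, 7°W

From cos δ = sin φ₁ sin φ₂ + cos φ₁ cos φ₂ cos Δλ, the central angle is δ ≈ 0.611 rad (35.0°). The total great-circle distance is δ·R ≈ 0.611 × 6371 ≈ 3895 km, so the target fraction is f = 1500/3895 ≈ 0.385.
Interpolate at f ≈ 0.385 with slerp weights a = sin((1−f)δ)/sin δ ≈ 0.640, b = sin(fδ)/sin δ ≈ 0.406.
p = a·p₁ + b·p₂ ≈ (0.660, -0.083, -0.747); φ = arcsin(p_z) ≈ -48.32°, λ = atan2(p_y, p_x) ≈ -7.17°.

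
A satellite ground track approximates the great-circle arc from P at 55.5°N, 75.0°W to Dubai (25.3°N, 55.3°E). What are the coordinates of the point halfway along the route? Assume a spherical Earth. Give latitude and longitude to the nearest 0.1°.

≈ 61.1°N, 16.5°E

Write both endpoints as unit vectors p₁, p₂ with components (cos φ cos λ, cos φ sin λ, sin φ).
The central angle between the endpoints is δ = arccos(p₁·p₂) ≈ 1.550 rad (88.8°).
Interpolate at f = 1/2 with slerp weights a = sin((1−f)δ)/sin δ ≈ 0.700, b = sin(fδ)/sin δ ≈ 0.700.
p = a·p₁ + b·p₂ ≈ (0.463, 0.137, 0.876); φ = arcsin(p_z) ≈ 61.14°, λ = atan2(p_y, p_x) ≈ 16.52°.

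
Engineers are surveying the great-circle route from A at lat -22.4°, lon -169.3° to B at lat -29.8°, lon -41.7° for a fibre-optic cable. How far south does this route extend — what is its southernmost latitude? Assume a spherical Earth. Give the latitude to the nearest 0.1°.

The great circle lies in the plane with unit normal n̂ = (p₁ × p₂)/|p₁ × p₂|.
Here n̂_z ≈ +0.666; the vertex latitude is φ_max = arccos|n̂_z| ≈ 48.2°.

≈ -48.2°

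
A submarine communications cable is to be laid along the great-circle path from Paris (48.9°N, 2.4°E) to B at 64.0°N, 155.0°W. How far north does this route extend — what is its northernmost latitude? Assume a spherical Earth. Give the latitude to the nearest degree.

≈ 83°N

The great circle lies in the plane with unit normal n̂ = (p₁ × p₂)/|p₁ × p₂|.
Here n̂_z ≈ -0.121; the vertex latitude is φ_max = arccos|n̂_z| ≈ 83.0°.
Check via Clairaut: cos φ_max = |cos φ₁| · sin C = cos(48.9°)·sin(10.7°) ≈ 0.121, again giving ≈ 83.0°.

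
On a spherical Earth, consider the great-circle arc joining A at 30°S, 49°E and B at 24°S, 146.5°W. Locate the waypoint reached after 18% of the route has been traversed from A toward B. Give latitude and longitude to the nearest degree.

Write both endpoints as unit vectors p₁, p₂ with components (cos φ cos λ, cos φ sin λ, sin φ).
The central angle between the endpoints is δ = arccos(p₁·p₂) ≈ 2.164 rad (124.0°).
Interpolate at f = 0.18 with slerp weights a = sin((1−f)δ)/sin δ ≈ 1.181, b = sin(fδ)/sin δ ≈ 0.458.
p = a·p₁ + b·p₂ ≈ (0.322, 0.541, -0.777); φ = arcsin(p_z) ≈ -50.97°, λ = atan2(p_y, p_x) ≈ 59.23°.

≈ 51°S, 59°E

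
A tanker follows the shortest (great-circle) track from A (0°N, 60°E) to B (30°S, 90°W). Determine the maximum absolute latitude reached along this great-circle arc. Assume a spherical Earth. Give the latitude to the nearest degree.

The great circle lies in the plane with unit normal n̂ = (p₁ × p₂)/|p₁ × p₂|.
Here n̂_z ≈ -0.655; the vertex latitude is φ_max = arccos|n̂_z| ≈ 49.1°.
Check via Clairaut: cos φ_max = |cos φ₁| · sin C = cos(0.0°)·sin(139.1°) ≈ 0.655, again giving ≈ 49.1°.

≈ 49°S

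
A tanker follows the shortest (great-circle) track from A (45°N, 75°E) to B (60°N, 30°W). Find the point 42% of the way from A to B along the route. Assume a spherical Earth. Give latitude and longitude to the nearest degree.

≈ (62°N, 44°E)

Convert each endpoint to a unit vector on the sphere (x = cos φ cos λ, y = cos φ sin λ, z = sin φ).
The central angle between the endpoints is δ = arccos(p₁·p₂) ≈ 1.023 rad (58.6°).
Interpolate at f = 0.42 with slerp weights a = sin((1−f)δ)/sin δ ≈ 0.655, b = sin(fδ)/sin δ ≈ 0.488.
p = a·p₁ + b·p₂ ≈ (0.331, 0.325, 0.886); φ = arcsin(p_z) ≈ 62.34°, λ = atan2(p_y, p_x) ≈ 44.49°.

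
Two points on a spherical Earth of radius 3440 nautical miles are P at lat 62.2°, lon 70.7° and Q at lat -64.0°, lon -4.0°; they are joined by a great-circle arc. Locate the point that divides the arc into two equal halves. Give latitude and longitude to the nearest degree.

≈ lat -1°, lon 35°

From cos δ = sin φ₁ sin φ₂ + cos φ₁ cos φ₂ cos Δλ, the central angle is δ ≈ 2.406 rad (137.8°).
Interpolate at f = 1/2 with slerp weights a = sin((1−f)δ)/sin δ ≈ 1.390, b = sin(fδ)/sin δ ≈ 1.390.
p = a·p₁ + b·p₂ ≈ (0.822, 0.569, -0.020); φ = arcsin(p_z) ≈ -1.13°, λ = atan2(p_y, p_x) ≈ 34.70°.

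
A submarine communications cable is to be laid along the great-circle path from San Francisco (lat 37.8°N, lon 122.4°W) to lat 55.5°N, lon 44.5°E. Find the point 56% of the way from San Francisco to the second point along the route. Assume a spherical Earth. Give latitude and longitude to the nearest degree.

≈ lat 83°N, lon 70°W

From cos δ = sin φ₁ sin φ₂ + cos φ₁ cos φ₂ cos Δλ, the central angle is δ ≈ 1.502 rad (86.0°).
Interpolate at f = 0.56 with slerp weights a = sin((1−f)δ)/sin δ ≈ 0.615, b = sin(fδ)/sin δ ≈ 0.747.
p = a·p₁ + b·p₂ ≈ (0.041, -0.114, 0.993); φ = arcsin(p_z) ≈ 83.04°, λ = atan2(p_y, p_x) ≈ -70.04°.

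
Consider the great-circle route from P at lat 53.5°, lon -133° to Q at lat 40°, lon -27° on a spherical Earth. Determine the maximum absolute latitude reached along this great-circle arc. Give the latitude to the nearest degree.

The great circle lies in the plane with unit normal n̂ = (p₁ × p₂)/|p₁ × p₂|.
Here n̂_z ≈ +0.476; the vertex latitude is φ_max = arccos|n̂_z| ≈ 61.6°.

≈ 62°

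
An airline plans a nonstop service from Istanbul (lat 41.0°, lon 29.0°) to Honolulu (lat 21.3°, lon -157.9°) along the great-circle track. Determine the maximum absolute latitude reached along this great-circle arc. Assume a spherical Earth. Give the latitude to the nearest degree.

≈ 85°

The great circle lies in the plane with unit normal n̂ = (p₁ × p₂)/|p₁ × p₂|.
Here n̂_z ≈ +0.095; the vertex latitude is φ_max = arccos|n̂_z| ≈ 84.5°.
Check via Clairaut: cos φ_max = |cos φ₁| · sin C = cos(41.0°)·sin(7.2°) ≈ 0.095, again giving ≈ 84.5°.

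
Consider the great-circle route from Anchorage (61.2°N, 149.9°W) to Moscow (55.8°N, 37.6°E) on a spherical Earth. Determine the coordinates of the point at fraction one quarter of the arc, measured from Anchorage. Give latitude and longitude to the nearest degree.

From cos δ = sin φ₁ sin φ₂ + cos φ₁ cos φ₂ cos Δλ, the central angle is δ ≈ 1.097 rad (62.9°).
Interpolate at f = 1/4 with slerp weights a = sin((1−f)δ)/sin δ ≈ 0.824, b = sin(fδ)/sin δ ≈ 0.304.
p = a·p₁ + b·p₂ ≈ (-0.208, -0.095, 0.974); φ = arcsin(p_z) ≈ 76.80°, λ = atan2(p_y, p_x) ≈ -155.51°.

≈ (77°N, 156°W)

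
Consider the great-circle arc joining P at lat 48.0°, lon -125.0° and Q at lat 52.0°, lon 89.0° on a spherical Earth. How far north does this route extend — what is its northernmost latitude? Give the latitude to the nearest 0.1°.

≈ 76.3°

The great circle lies in the plane with unit normal n̂ = (p₁ × p₂)/|p₁ × p₂|.
Here n̂_z ≈ -0.238; the vertex latitude is φ_max = arccos|n̂_z| ≈ 76.3°.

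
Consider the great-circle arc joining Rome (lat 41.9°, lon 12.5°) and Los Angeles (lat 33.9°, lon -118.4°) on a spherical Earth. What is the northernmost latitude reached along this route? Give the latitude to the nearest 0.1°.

≈ 62.1°

The great circle lies in the plane with unit normal n̂ = (p₁ × p₂)/|p₁ × p₂|.
Here n̂_z ≈ -0.467; the vertex latitude is φ_max = arccos|n̂_z| ≈ 62.1°.
Check via Clairaut: cos φ_max = |cos φ₁| · sin C = cos(41.9°)·sin(38.9°) ≈ 0.467, again giving ≈ 62.1°.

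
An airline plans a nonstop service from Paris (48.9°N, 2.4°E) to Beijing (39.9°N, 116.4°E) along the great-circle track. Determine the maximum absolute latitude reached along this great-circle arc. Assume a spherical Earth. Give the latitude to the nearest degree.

≈ 61°N

The great circle lies in the plane with unit normal n̂ = (p₁ × p₂)/|p₁ × p₂|.
Here n̂_z ≈ +0.480; the vertex latitude is φ_max = arccos|n̂_z| ≈ 61.3°.
Check via Clairaut: cos φ_max = |cos φ₁| · sin C = cos(48.9°)·sin(46.9°) ≈ 0.480, again giving ≈ 61.3°.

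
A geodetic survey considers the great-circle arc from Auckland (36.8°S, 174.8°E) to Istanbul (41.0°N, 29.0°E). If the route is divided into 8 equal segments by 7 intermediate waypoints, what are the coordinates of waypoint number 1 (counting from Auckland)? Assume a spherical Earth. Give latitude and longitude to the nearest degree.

The haversine formula gives a central angle δ ≈ 2.674 rad (153.2°) between the endpoints.
Interpolate at f = 1/8 with slerp weights a = sin((1−f)δ)/sin δ ≈ 1.595, b = sin(fδ)/sin δ ≈ 0.728.
p = a·p₁ + b·p₂ ≈ (-0.791, 0.382, -0.478); φ = arcsin(p_z) ≈ -28.53°, λ = atan2(p_y, p_x) ≈ 154.21°.

≈ (29°S, 154°E)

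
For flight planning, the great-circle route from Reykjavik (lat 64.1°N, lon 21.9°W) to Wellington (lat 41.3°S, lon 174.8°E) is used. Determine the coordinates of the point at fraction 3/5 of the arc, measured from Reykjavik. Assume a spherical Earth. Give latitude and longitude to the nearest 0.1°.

≈ lat 18.9°N, lon 168.9°W

From cos δ = sin φ₁ sin φ₂ + cos φ₁ cos φ₂ cos Δλ, the central angle is δ ≈ 2.709 rad (155.2°).
Interpolate at f = 3/5 with slerp weights a = sin((1−f)δ)/sin δ ≈ 2.109, b = sin(fδ)/sin δ ≈ 2.383.
p = a·p₁ + b·p₂ ≈ (-0.928, -0.181, 0.324); φ = arcsin(p_z) ≈ 18.94°, λ = atan2(p_y, p_x) ≈ -168.94°.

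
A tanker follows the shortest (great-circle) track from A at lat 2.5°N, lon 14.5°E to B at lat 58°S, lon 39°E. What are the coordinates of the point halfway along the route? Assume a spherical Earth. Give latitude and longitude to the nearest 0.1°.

Convert each endpoint to a unit vector on the sphere (x = cos φ cos λ, y = cos φ sin λ, z = sin φ).
The central angle between the endpoints is δ = arccos(p₁·p₂) ≈ 1.110 rad (63.6°).
Interpolate at f = 1/2 with slerp weights a = sin((1−f)δ)/sin δ ≈ 0.588, b = sin(fδ)/sin δ ≈ 0.588.
p = a·p₁ + b·p₂ ≈ (0.811, 0.343, -0.473); φ = arcsin(p_z) ≈ -28.24°, λ = atan2(p_y, p_x) ≈ 22.94°.

≈ lat 28.2°S, lon 22.9°E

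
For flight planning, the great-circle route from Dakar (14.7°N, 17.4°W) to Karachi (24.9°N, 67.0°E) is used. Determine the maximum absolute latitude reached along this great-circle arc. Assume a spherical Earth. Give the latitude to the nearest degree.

≈ 27°N

The great circle lies in the plane with unit normal n̂ = (p₁ × p₂)/|p₁ × p₂|.
Here n̂_z ≈ +0.890; the vertex latitude is φ_max = arccos|n̂_z| ≈ 27.2°.
Check via Clairaut: cos φ_max = |cos φ₁| · sin C = cos(14.7°)·sin(66.9°) ≈ 0.890, again giving ≈ 27.2°.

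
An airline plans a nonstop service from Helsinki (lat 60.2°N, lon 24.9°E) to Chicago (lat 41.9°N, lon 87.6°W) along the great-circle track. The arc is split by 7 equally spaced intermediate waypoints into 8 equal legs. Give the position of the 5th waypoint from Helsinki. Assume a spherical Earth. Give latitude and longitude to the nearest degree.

The haversine formula gives a central angle δ ≈ 1.117 rad (64.0°) between the endpoints.
Interpolate at f = 5/8 with slerp weights a = sin((1−f)δ)/sin δ ≈ 0.453, b = sin(fδ)/sin δ ≈ 0.715.
p = a·p₁ + b·p₂ ≈ (0.226, -0.437, 0.870); φ = arcsin(p_z) ≈ 60.51°, λ = atan2(p_y, p_x) ≈ -62.63°.

≈ lat 61°N, lon 63°W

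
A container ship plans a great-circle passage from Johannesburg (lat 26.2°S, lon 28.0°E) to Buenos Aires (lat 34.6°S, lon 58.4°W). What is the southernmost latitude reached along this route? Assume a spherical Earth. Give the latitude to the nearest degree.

≈ 39°S

The great circle lies in the plane with unit normal n̂ = (p₁ × p₂)/|p₁ × p₂|.
Here n̂_z ≈ -0.772; the vertex latitude is φ_max = arccos|n̂_z| ≈ 39.5°.
Check via Clairaut: cos φ_max = |cos φ₁| · sin C = cos(26.2°)·sin(120.6°) ≈ 0.772, again giving ≈ 39.5°.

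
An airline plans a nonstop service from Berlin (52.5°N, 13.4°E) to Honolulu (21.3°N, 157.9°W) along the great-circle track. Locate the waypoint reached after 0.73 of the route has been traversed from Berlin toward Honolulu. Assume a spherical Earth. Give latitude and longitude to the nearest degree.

From cos δ = sin φ₁ sin φ₂ + cos φ₁ cos φ₂ cos Δλ, the central angle is δ ≈ 1.847 rad (105.8°).
Interpolate at f = 0.73 with slerp weights a = sin((1−f)δ)/sin δ ≈ 0.497, b = sin(fδ)/sin δ ≈ 1.014.
p = a·p₁ + b·p₂ ≈ (-0.581, -0.285, 0.763); φ = arcsin(p_z) ≈ 49.69°, λ = atan2(p_y, p_x) ≈ -153.84°.

≈ 50°N, 154°W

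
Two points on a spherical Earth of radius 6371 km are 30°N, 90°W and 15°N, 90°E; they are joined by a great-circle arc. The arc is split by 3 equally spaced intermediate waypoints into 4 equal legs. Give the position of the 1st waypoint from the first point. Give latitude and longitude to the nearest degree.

≈ 64°N, 90°W

Convert each endpoint to a unit vector on the sphere (x = cos φ cos λ, y = cos φ sin λ, z = sin φ).
The central angle between the endpoints is δ = arccos(p₁·p₂) ≈ 2.356 rad (135.0°).
Interpolate at f = 1/4 with slerp weights a = sin((1−f)δ)/sin δ ≈ 1.387, b = sin(fδ)/sin δ ≈ 0.786.
p = a·p₁ + b·p₂ ≈ (0.000, -0.442, 0.897); φ = arcsin(p_z) ≈ 63.75°, λ = atan2(p_y, p_x) ≈ -90.00°.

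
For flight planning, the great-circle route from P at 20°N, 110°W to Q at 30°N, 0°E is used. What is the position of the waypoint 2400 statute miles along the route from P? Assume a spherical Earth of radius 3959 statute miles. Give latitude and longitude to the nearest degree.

From cos δ = sin φ₁ sin φ₂ + cos φ₁ cos φ₂ cos Δλ, the central angle is δ ≈ 1.678 rad (96.2°). The total great-circle distance is δ·R ≈ 1.678 × 3959 ≈ 6645 mi, so the target fraction is f = 2400/6645 ≈ 0.361.
Interpolate at f ≈ 0.361 with slerp weights a = sin((1−f)δ)/sin δ ≈ 0.883, b = sin(fδ)/sin δ ≈ 0.573.
p = a·p₁ + b·p₂ ≈ (0.212, -0.780, 0.589); φ = arcsin(p_z) ≈ 36.06°, λ = atan2(p_y, p_x) ≈ -74.77°.

≈ 36°N, 75°W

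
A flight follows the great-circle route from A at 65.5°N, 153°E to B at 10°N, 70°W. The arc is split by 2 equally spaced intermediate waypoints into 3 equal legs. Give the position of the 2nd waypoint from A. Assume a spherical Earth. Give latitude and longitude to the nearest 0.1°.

From cos δ = sin φ₁ sin φ₂ + cos φ₁ cos φ₂ cos Δλ, the central angle is δ ≈ 1.712 rad (98.1°).
Interpolate at f = 2/3 with slerp weights a = sin((1−f)δ)/sin δ ≈ 0.546, b = sin(fδ)/sin δ ≈ 0.918.
p = a·p₁ + b·p₂ ≈ (0.108, -0.747, 0.656); φ = arcsin(p_z) ≈ 40.99°, λ = atan2(p_y, p_x) ≈ -81.80°.

≈ 41.0°N, 81.8°W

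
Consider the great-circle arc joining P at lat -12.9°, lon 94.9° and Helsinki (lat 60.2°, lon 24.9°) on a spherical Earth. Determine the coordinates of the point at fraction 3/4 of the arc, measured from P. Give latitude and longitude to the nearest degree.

The haversine formula gives a central angle δ ≈ 1.599 rad (91.6°) between the endpoints.
Interpolate at f = 3/4 with slerp weights a = sin((1−f)δ)/sin δ ≈ 0.389, b = sin(fδ)/sin δ ≈ 0.932.
p = a·p₁ + b·p₂ ≈ (0.388, 0.573, 0.722); φ = arcsin(p_z) ≈ 46.21°, λ = atan2(p_y, p_x) ≈ 55.92°.

≈ lat 46°, lon 56°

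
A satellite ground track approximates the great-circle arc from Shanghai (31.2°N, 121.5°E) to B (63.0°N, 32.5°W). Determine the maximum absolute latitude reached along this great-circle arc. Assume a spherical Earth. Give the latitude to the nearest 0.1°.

≈ 80.1°N

The great circle lies in the plane with unit normal n̂ = (p₁ × p₂)/|p₁ × p₂|.
Here n̂_z ≈ -0.171; the vertex latitude is φ_max = arccos|n̂_z| ≈ 80.1°.
Check via Clairaut: cos φ_max = |cos φ₁| · sin C = cos(31.2°)·sin(11.6°) ≈ 0.171, again giving ≈ 80.1°.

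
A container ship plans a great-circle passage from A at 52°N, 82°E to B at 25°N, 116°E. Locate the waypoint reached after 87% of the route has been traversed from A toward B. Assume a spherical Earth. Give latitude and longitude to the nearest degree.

≈ 29°N, 113°E

Write both endpoints as unit vectors p₁, p₂ with components (cos φ cos λ, cos φ sin λ, sin φ).
The central angle between the endpoints is δ = arccos(p₁·p₂) ≈ 0.651 rad (37.3°).
Interpolate at f = 0.87 with slerp weights a = sin((1−f)δ)/sin δ ≈ 0.139, b = sin(fδ)/sin δ ≈ 0.885.
p = a·p₁ + b·p₂ ≈ (-0.340, 0.806, 0.484); φ = arcsin(p_z) ≈ 28.95°, λ = atan2(p_y, p_x) ≈ 112.85°.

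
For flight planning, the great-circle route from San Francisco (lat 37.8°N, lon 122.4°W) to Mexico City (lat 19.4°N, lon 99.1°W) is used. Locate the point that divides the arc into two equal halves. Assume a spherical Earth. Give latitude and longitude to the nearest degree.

Write both endpoints as unit vectors p₁, p₂ with components (cos φ cos λ, cos φ sin λ, sin φ).
The central angle between the endpoints is δ = arccos(p₁·p₂) ≈ 0.478 rad (27.4°).
Interpolate at f = 1/2 with slerp weights a = sin((1−f)δ)/sin δ ≈ 0.515, b = sin(fδ)/sin δ ≈ 0.515.
p = a·p₁ + b·p₂ ≈ (-0.295, -0.823, 0.486); φ = arcsin(p_z) ≈ 29.10°, λ = atan2(p_y, p_x) ≈ -109.71°.

≈ lat 29°N, lon 110°W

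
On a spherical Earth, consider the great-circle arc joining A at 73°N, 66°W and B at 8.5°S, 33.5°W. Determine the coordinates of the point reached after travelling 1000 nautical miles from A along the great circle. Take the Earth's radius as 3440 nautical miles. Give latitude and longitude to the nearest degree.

From cos δ = sin φ₁ sin φ₂ + cos φ₁ cos φ₂ cos Δλ, the central angle is δ ≈ 1.468 rad (84.1°). The total great-circle distance is δ·R ≈ 1.468 × 3440 ≈ 5050 nmi, so the target fraction is f = 1000/5050 ≈ 0.198.
Interpolate at f ≈ 0.198 with slerp weights a = sin((1−f)δ)/sin δ ≈ 0.929, b = sin(fδ)/sin δ ≈ 0.288.
p = a·p₁ + b·p₂ ≈ (0.348, -0.405, 0.845); φ = arcsin(p_z) ≈ 57.71°, λ = atan2(p_y, p_x) ≈ -49.34°.

≈ 58°N, 49°W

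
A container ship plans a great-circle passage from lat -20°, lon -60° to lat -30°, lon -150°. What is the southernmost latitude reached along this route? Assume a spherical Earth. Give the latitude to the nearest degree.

The great circle lies in the plane with unit normal n̂ = (p₁ × p₂)/|p₁ × p₂|.
Here n̂_z ≈ -0.826; the vertex latitude is φ_max = arccos|n̂_z| ≈ 34.3°.
Check via Clairaut: cos φ_max = |cos φ₁| · sin C = cos(20.0°)·sin(118.5°) ≈ 0.826, again giving ≈ 34.3°.

≈ -34°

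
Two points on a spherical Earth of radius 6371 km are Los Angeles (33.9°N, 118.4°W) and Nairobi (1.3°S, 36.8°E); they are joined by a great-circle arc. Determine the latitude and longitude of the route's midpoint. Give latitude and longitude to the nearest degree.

Convert each endpoint to a unit vector on the sphere (x = cos φ cos λ, y = cos φ sin λ, z = sin φ).
The central angle between the endpoints is δ = arccos(p₁·p₂) ≈ 2.443 rad (140.0°).
Interpolate at f = 1/2 with slerp weights a = sin((1−f)δ)/sin δ ≈ 1.462, b = sin(fδ)/sin δ ≈ 1.462.
p = a·p₁ + b·p₂ ≈ (0.593, -0.192, 0.782); φ = arcsin(p_z) ≈ 51.44°, λ = atan2(p_y, p_x) ≈ -17.93°.

≈ (51°N, 18°W)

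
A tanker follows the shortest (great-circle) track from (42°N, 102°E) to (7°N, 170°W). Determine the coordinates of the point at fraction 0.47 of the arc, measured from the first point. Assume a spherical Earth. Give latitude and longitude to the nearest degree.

From cos δ = sin φ₁ sin φ₂ + cos φ₁ cos φ₂ cos Δλ, the central angle is δ ≈ 1.463 rad (83.8°).
Interpolate at f = 0.47 with slerp weights a = sin((1−f)δ)/sin δ ≈ 0.704, b = sin(fδ)/sin δ ≈ 0.638.
p = a·p₁ + b·p₂ ≈ (-0.733, 0.402, 0.549); φ = arcsin(p_z) ≈ 33.30°, λ = atan2(p_y, p_x) ≈ 151.27°.

≈ (33°N, 151°E)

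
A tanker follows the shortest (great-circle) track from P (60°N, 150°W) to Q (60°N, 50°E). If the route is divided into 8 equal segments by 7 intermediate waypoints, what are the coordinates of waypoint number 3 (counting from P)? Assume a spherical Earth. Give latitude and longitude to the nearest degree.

Convert each endpoint to a unit vector on the sphere (x = cos φ cos λ, y = cos φ sin λ, z = sin φ).
The central angle between the endpoints is δ = arccos(p₁·p₂) ≈ 1.030 rad (59.0°).
Interpolate at f = 3/8 with slerp weights a = sin((1−f)δ)/sin δ ≈ 0.700, b = sin(fδ)/sin δ ≈ 0.439.
p = a·p₁ + b·p₂ ≈ (-0.162, -0.007, 0.987); φ = arcsin(p_z) ≈ 80.67°, λ = atan2(p_y, p_x) ≈ -177.62°.

≈ (81°N, 178°W)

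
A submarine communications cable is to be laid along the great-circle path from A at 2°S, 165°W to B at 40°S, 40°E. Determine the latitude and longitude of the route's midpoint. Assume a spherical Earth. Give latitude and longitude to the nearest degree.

From cos δ = sin φ₁ sin φ₂ + cos φ₁ cos φ₂ cos Δλ, the central angle is δ ≈ 2.307 rad (132.2°).
Interpolate at f = 1/2 with slerp weights a = sin((1−f)δ)/sin δ ≈ 1.234, b = sin(fδ)/sin δ ≈ 1.234.
p = a·p₁ + b·p₂ ≈ (-0.467, 0.288, -0.836); φ = arcsin(p_z) ≈ -56.72°, λ = atan2(p_y, p_x) ≈ 148.30°.

≈ 57°S, 148°E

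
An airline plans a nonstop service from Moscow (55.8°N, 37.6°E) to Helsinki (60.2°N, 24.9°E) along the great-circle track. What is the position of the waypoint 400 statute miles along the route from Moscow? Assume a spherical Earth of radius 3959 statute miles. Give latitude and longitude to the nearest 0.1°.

≈ (59.1°N, 28.8°E)

The haversine formula gives a central angle δ ≈ 0.140 rad (8.0°) between the endpoints. The total great-circle distance is δ·R ≈ 0.140 × 3959 ≈ 554 mi, so the target fraction is f = 400/554 ≈ 0.722.
Interpolate at f ≈ 0.722 with slerp weights a = sin((1−f)δ)/sin δ ≈ 0.279, b = sin(fδ)/sin δ ≈ 0.723.
p = a·p₁ + b·p₂ ≈ (0.450, 0.247, 0.858); φ = arcsin(p_z) ≈ 59.11°, λ = atan2(p_y, p_x) ≈ 28.75°.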